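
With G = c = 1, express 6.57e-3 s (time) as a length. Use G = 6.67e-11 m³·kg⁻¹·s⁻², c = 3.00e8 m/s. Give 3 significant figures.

Time → length via c.
6.57e-3 s × (c) = 1.97e6 m

1.97e6 m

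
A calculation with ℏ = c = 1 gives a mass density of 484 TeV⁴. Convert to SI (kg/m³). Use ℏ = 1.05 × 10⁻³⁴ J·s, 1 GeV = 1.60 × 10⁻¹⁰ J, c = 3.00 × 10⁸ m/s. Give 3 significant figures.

1.13 × 10³⁵ kg/m³

Mass density is [E]/(c²[L]³) = [E]⁴/(ℏ³c⁵).
1 GeV⁴ → 1/(ℏ³c⁵) × (1 GeV in J)⁴ = 2.33 × 10²⁰ kg/m³.
Convert the energy scale: 484 TeV⁴ = 4.84 × 10¹⁴ GeV⁴.
Result: 4.84 × 10¹⁴ × 2.33 × 10²⁰ = 1.13 × 10³⁵ kg/m³.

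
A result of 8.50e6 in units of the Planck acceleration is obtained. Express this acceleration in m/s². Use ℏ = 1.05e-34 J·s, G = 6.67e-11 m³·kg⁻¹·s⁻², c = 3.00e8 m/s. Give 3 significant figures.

One Planck acceleration: a_P = √(c⁷/(ℏG)) = 5.59e51 m/s².
8.50e6 × 5.59e51 m/s² = 4.75e58 m/s²

4.75e58 m/s²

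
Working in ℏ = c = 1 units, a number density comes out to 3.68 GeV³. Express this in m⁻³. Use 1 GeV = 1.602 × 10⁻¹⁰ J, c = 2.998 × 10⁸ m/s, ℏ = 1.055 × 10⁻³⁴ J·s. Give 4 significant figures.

Number density is [L]⁻³ = [E]³/(ℏc)³.
1 GeV³ → 1/(ℏc)³ × (1 GeV in J)³ = 1.299 × 10⁴⁷ m⁻³.
Result: 3.68 × 1.299 × 10⁴⁷ = 4.782 × 10⁴⁷ m⁻³.

4.782 × 10⁴⁷ m⁻³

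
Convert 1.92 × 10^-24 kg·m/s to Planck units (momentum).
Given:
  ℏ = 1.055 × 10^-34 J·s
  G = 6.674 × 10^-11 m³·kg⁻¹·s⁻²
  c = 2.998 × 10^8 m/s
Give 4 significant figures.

2.942 × 10^-25

Planck momentum: p_P = √(ℏc³/G) = 6.527 kg·m/s.
1.92 × 10^-24 / 6.527 = 2.942 × 10^-25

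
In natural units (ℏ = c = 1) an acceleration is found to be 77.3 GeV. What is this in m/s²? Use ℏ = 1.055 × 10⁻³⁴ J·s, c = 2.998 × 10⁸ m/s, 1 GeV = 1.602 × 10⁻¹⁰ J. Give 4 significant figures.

Acceleration is [L]/[T]² = c·[E]/ℏ.
1 GeV → c/ℏ × (1 GeV in J) = 4.552 × 10³² m/s².
Result: 77.3 × 4.552 × 10³² = 3.519 × 10³⁴ m/s².

3.519 × 10³⁴ m/s²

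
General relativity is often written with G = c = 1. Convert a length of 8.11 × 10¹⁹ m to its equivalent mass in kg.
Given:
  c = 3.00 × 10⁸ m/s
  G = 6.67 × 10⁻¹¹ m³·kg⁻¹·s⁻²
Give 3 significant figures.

1.09 × 10⁴⁷ kg

Length → mass via c²/G.
8.11 × 10¹⁹ m × (c²/G) = 1.09 × 10⁴⁷ kg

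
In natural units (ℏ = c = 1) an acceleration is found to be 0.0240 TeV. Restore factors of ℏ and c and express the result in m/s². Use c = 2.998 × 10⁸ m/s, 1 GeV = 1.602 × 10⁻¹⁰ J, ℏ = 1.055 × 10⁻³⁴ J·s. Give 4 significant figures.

1.093 × 10³⁴ m/s²

Acceleration is [L]/[T]² = c·[E]/ℏ.
1 GeV → c/ℏ × (1 GeV in J) = 4.552 × 10³² m/s².
Convert the energy scale: 0.0240 TeV = 24 GeV.
Result: 24 × 4.552 × 10³² = 1.093 × 10³⁴ m/s².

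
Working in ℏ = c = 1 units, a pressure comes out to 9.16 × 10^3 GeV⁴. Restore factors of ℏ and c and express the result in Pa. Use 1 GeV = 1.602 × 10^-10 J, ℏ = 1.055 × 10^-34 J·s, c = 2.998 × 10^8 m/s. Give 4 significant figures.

Pressure is [E]/[L]³ = [E]⁴/(ℏc)³.
1 GeV⁴ → 1/(ℏc)³ × (1 GeV in J)⁴ = 2.082 × 10^37 Pa.
Result: 9.16 × 10^3 × 2.082 × 10^37 = 1.907 × 10^41 Pa.

1.907 × 10^41 Pa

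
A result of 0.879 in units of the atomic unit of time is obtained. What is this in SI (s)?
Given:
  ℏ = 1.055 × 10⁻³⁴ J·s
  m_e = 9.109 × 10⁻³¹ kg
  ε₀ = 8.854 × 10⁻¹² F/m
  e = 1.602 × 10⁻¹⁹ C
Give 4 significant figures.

2.130 × 10⁻¹⁷ s

One atomic unit of time: τ_au = (4πε₀)²ℏ³/(m_e e⁴) = 2.423 × 10⁻¹⁷ s.
0.879 × 2.423 × 10⁻¹⁷ s = 2.130 × 10⁻¹⁷ s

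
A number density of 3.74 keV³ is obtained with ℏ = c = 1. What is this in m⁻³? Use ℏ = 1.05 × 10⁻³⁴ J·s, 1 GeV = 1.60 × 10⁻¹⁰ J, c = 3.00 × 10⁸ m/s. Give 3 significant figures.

Number density is [L]⁻³ = [E]³/(ℏc)³.
1 GeV³ → 1/(ℏc)³ × (1 GeV in J)³ = 1.31 × 10⁴⁷ m⁻³.
Convert the energy scale: 3.74 keV³ = 3.74 × 10⁻¹⁸ GeV³.
Result: 3.74 × 10⁻¹⁸ × 1.31 × 10⁴⁷ = 4.90 × 10²⁹ m⁻³.

4.90 × 10²⁹ m⁻³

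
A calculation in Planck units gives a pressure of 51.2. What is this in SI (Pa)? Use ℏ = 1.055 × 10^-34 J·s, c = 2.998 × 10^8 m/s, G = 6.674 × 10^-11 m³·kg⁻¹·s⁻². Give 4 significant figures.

One Planck pressure: p_P = c⁷/(ℏG²) = 4.632 × 10^113 Pa.
51.2 × 4.632 × 10^113 Pa = 2.372 × 10^115 Pa

2.372 × 10^115 Pa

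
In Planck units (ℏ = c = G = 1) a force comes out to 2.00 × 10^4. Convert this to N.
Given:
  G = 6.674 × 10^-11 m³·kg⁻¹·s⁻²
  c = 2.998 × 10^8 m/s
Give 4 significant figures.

2.421 × 10^48 N

One Planck force: F_P = c⁴/G = 1.210 × 10^44 N.
2.00 × 10^4 × 1.210 × 10^44 N = 2.421 × 10^48 N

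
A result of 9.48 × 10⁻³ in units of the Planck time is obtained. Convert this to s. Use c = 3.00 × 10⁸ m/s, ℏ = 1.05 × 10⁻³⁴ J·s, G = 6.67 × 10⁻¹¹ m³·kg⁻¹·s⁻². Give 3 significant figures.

5.09 × 10⁻⁴⁶ s

One Planck time: t_P = √(ℏG/c⁵) = 5.37 × 10⁻⁴⁴ s.
9.48 × 10⁻³ × 5.37 × 10⁻⁴⁴ s = 5.09 × 10⁻⁴⁶ s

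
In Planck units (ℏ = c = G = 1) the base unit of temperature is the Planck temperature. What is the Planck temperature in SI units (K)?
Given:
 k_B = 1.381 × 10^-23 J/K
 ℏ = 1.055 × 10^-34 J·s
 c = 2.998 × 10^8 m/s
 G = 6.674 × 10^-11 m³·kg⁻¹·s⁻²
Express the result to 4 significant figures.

1.417 × 10^32 K

T_P = √(ℏc⁵/G) / k_B
  = √(3.828 × 10^18) × 7.241 × 10^22
  = 1.417 × 10^32 K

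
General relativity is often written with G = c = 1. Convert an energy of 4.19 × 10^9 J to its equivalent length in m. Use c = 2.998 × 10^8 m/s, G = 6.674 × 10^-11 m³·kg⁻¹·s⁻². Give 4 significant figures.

Energy → length via G/c⁴.
4.19 × 10^9 J × (G/c⁴) = 3.462 × 10^-35 m

3.462 × 10^-35 m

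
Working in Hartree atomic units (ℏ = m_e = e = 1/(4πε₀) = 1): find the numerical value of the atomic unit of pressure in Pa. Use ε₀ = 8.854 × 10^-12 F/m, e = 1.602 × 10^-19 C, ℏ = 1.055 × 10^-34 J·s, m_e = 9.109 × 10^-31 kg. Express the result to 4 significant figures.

2.929 × 10^13 Pa

From ℏ = m_e = e = 1/(4πε₀) = 1 the pressure scale is P_au = E_h/a₀³ = m_e⁴e¹⁰/((4πε₀)⁵ℏ⁸).
E_h = 4.354 × 10^-18 J
a₀ = 5.297 × 10^-11 m
E_h/a₀³ = 2.929 × 10^13 Pa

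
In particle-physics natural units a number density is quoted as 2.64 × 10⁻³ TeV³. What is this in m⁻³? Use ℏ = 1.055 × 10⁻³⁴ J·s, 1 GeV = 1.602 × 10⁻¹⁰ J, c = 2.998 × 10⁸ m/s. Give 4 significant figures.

Number density is [L]⁻³ = [E]³/(ℏc)³.
1 GeV³ → 1/(ℏc)³ × (1 GeV in J)³ = 1.299 × 10⁴⁷ m⁻³.
Convert the energy scale: 2.64 × 10⁻³ TeV³ = 2.64 × 10⁶ GeV³.
Result: 2.64 × 10⁶ × 1.299 × 10⁴⁷ = 3.430 × 10⁵³ m⁻³.

3.430 × 10⁵³ m⁻³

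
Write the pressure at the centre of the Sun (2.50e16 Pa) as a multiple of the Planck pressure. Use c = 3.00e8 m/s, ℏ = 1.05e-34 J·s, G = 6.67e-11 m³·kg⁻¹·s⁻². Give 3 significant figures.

Planck pressure: p_P = c⁷/(ℏG²) = 4.68e113 Pa.
2.50e16 / 4.68e113 = 5.34e-98

5.34e-98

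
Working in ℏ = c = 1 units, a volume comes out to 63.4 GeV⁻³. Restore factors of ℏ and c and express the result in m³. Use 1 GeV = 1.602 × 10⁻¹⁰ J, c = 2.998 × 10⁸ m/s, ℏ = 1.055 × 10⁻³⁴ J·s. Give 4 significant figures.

Volume is [L]³ = [E]⁻³·(ℏc)³.
1 GeV⁻³ → (ℏc)³ × (1 GeV in J)⁻³ = 7.696 × 10⁻⁴⁸ m³.
Result: 63.4 × 7.696 × 10⁻⁴⁸ = 4.879 × 10⁻⁴⁶ m³.

4.879 × 10⁻⁴⁶ m³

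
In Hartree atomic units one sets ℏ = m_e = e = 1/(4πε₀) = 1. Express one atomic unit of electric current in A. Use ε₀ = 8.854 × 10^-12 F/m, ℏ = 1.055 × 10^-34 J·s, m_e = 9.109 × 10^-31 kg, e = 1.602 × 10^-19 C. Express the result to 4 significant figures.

6.612 × 10^-3 A

I_au = e E_h/ℏ = m_e e⁵/((4πε₀)²ℏ³)
E_h = 4.354 × 10^-18 J
e·E_h/ℏ = 6.612 × 10^-3 A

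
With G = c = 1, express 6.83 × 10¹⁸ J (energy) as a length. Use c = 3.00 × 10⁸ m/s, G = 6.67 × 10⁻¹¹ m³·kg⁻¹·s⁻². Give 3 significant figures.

5.62 × 10⁻²⁶ m

Energy → length via G/c⁴.
6.83 × 10¹⁸ J × (G/c⁴) = 5.62 × 10⁻²⁶ m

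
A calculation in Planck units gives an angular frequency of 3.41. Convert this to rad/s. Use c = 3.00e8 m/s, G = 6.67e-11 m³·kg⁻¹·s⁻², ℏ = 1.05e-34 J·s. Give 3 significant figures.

6.35e43 rad/s

One Planck angular frequency: ω_P = √(c⁵/(ℏG)) = 1.86e43 rad/s.
3.41 × 1.86e43 rad/s = 6.35e43 rad/s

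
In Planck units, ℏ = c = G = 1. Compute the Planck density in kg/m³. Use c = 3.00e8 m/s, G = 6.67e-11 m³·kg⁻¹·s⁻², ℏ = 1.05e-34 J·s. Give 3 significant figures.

From ℏ = c = G = 1 the density scale is ρ_P = c⁵/(ℏG²).
  = 2.43e42 / 4.67e-55
  = 5.20e96 kg/m³

5.20e96 kg/m³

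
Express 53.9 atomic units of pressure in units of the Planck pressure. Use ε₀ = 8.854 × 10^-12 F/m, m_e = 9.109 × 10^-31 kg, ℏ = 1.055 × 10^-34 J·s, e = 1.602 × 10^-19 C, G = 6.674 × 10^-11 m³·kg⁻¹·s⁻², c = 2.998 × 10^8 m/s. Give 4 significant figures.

3.408 × 10^-99

atomic unit of pressure: P_au = E_h/a₀³ = m_e⁴e¹⁰/((4πε₀)⁵ℏ⁸) = 2.929 × 10^13 Pa
Planck pressure: p_P = c⁷/(ℏG²) = 4.632 × 10^113 Pa
53.9 × 2.929 × 10^13 / 4.632 × 10^113 = 3.408 × 10^-99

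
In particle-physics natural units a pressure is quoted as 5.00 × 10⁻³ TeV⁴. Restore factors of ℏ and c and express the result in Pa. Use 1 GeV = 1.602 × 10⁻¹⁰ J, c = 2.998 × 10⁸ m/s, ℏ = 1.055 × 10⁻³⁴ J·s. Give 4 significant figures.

1.041 × 10⁴⁷ Pa

Pressure is [E]/[L]³ = [E]⁴/(ℏc)³.
1 GeV⁴ → 1/(ℏc)³ × (1 GeV in J)⁴ = 2.082 × 10³⁷ Pa.
Convert the energy scale: 5.00 × 10⁻³ TeV⁴ = 5.00 × 10⁹ GeV⁴.
Result: 5.00 × 10⁹ × 2.082 × 10³⁷ = 1.041 × 10⁴⁷ Pa.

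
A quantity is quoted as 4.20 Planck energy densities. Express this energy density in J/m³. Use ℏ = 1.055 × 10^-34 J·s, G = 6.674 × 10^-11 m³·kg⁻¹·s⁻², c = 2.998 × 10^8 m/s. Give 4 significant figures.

One Planck energy density: u_P = c⁷/(ℏG²) = 4.632 × 10^113 J/m³.
4.20 × 4.632 × 10^113 J/m³ = 1.946 × 10^114 J/m³

1.946 × 10^114 J/m³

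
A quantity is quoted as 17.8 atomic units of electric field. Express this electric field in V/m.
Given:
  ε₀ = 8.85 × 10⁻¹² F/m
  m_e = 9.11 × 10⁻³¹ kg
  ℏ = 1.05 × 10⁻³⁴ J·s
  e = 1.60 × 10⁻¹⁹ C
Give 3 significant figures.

One atomic unit of electric field: E_au = E_h/(e a₀) = m_e²e⁵/((4πε₀)³ℏ⁴) = 5.20 × 10¹¹ V/m.
17.8 × 5.20 × 10¹¹ V/m = 9.26 × 10¹² V/m

9.26 × 10¹² V/m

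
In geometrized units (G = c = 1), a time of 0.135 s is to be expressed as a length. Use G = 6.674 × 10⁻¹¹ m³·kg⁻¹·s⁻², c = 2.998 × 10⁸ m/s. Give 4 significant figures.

4.047 × 10⁷ m

Time → length via c.
0.135 s × (c) = 4.047 × 10⁷ m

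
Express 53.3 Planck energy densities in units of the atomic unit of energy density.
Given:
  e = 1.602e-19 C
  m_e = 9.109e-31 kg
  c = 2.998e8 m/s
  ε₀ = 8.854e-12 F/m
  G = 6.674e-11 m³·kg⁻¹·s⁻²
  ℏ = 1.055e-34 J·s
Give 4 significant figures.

8.429e101

Planck energy density: u_P = c⁷/(ℏG²) = 4.632e113 J/m³
atomic unit of energy density: u_au = E_h/a₀³ = m_e⁴e¹⁰/((4πε₀)⁵ℏ⁸) = 2.929e13 J/m³
53.3 × 4.632e113 / 2.929e13 = 8.429e101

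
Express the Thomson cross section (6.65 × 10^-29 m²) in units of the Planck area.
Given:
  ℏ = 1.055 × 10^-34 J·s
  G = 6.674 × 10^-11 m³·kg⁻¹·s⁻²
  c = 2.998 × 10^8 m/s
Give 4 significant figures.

2.545 × 10^41

Planck area: A_P = ℏG/c³ = 2.613 × 10^-70 m².
6.65 × 10^-29 / 2.613 × 10^-70 = 2.545 × 10^41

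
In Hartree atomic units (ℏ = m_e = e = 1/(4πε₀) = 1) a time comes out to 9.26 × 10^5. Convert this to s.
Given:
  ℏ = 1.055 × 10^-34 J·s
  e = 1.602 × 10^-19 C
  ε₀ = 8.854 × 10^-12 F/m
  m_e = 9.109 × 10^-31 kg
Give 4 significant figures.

2.244 × 10^-11 s

One atomic unit of time: τ_au = (4πε₀)²ℏ³/(m_e e⁴) = 2.423 × 10^-17 s.
9.26 × 10^5 × 2.423 × 10^-17 s = 2.244 × 10^-11 s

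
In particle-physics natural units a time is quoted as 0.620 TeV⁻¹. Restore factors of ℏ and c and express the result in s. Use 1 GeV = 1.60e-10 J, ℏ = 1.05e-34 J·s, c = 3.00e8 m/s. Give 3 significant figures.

A time is [E]⁻¹ in ℏ=c=1; restore one factor of ℏ.
1 GeV⁻¹ → ℏ × (1 GeV in J)⁻¹ = 6.56e-25 s.
Convert the energy scale: 0.620 TeV⁻¹ = 6.20e-4 GeV⁻¹.
Result: 6.20e-4 × 6.56e-25 = 4.07e-28 s.

4.07e-28 s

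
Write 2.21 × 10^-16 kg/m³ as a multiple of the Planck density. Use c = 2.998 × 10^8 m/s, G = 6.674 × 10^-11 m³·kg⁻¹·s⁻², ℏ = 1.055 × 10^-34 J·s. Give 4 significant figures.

Planck density: ρ_P = c⁵/(ℏG²) = 5.154 × 10^96 kg/m³.
2.21 × 10^-16 / 5.154 × 10^96 = 4.288 × 10^-113

4.288 × 10^-113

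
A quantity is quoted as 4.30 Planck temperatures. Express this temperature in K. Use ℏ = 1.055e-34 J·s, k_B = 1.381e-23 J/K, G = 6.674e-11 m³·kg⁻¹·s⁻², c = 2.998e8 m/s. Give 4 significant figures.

6.092e32 K

One Planck temperature: T_P = √(ℏc⁵/G) / k_B = 1.417e32 K.
4.30 × 1.417e32 K = 6.092e32 K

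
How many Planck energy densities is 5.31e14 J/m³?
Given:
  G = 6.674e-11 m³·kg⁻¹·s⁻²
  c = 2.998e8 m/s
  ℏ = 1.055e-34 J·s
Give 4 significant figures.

Planck energy density: u_P = c⁷/(ℏG²) = 4.632e113 J/m³.
5.31e14 / 4.632e113 = 1.146e-99

1.146e-99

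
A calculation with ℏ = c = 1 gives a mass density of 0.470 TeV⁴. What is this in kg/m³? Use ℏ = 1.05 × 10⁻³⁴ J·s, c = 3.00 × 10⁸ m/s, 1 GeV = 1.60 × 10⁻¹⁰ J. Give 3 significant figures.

1.09 × 10³² kg/m³

Mass density is [E]/(c²[L]³) = [E]⁴/(ℏ³c⁵).
1 GeV⁴ → 1/(ℏ³c⁵) × (1 GeV in J)⁴ = 2.33 × 10²⁰ kg/m³.
Convert the energy scale: 0.470 TeV⁴ = 4.70 × 10¹¹ GeV⁴.
Result: 4.70 × 10¹¹ × 2.33 × 10²⁰ = 1.09 × 10³² kg/m³.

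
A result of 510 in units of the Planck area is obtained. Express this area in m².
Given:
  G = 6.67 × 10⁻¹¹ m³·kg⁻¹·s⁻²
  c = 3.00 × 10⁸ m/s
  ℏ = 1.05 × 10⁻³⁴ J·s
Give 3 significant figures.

One Planck area: A_P = ℏG/c³ = 2.59 × 10⁻⁷⁰ m².
510 × 2.59 × 10⁻⁷⁰ m² = 1.32 × 10⁻⁶⁷ m²

1.32 × 10⁻⁶⁷ m²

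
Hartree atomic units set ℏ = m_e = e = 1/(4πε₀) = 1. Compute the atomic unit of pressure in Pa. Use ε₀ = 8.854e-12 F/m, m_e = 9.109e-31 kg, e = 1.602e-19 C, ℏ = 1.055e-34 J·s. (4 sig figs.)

2.929e13 Pa

The unique combination of the constants set to 1 with dimensions of pressure is P_au = E_h/a₀³ = m_e⁴e¹⁰/((4πε₀)⁵ℏ⁸).
E_h = 4.354e-18 J
a₀ = 5.297e-11 m
E_h/a₀³ = 2.929e13 Pa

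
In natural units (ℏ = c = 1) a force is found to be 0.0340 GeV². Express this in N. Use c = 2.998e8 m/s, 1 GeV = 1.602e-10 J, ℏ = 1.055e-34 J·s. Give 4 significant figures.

Force is [E]/[L] = [E]²/(ℏc); restore (ℏc)⁻¹.
1 GeV² → 1/(ℏc) × (1 GeV in J)² = 8.114e5 N.
Result: 0.0340 × 8.114e5 = 2.759e4 N.

2.759e4 N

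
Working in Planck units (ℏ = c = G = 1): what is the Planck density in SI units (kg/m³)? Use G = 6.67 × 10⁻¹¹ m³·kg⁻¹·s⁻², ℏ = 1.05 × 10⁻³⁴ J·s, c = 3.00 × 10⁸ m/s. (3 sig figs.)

5.20 × 10⁹⁶ kg/m³

The unique combination of the constants set to 1 with dimensions of density is ρ_P = c⁵/(ℏG²).
  = 2.43 × 10⁴² / 4.67 × 10⁻⁵⁵
  = 5.20 × 10⁹⁶ kg/m³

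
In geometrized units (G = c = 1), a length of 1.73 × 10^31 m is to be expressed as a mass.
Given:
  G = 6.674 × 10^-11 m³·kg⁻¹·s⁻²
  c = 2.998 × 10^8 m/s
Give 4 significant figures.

2.330 × 10^58 kg

Length → mass via c²/G.
1.73 × 10^31 m × (c²/G) = 2.330 × 10^58 kg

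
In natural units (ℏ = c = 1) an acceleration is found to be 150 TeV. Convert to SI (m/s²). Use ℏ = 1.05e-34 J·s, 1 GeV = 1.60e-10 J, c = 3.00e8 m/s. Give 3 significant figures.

Acceleration is [L]/[T]² = c·[E]/ℏ.
1 GeV → c/ℏ × (1 GeV in J) = 4.57e32 m/s².
Convert the energy scale: 150 TeV = 1.50e5 GeV.
Result: 1.50e5 × 4.57e32 = 6.86e37 m/s².

6.86e37 m/s²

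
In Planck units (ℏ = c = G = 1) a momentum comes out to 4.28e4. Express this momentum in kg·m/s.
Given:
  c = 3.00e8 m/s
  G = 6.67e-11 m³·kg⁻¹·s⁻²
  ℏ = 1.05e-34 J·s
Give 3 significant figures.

2.79e5 kg·m/s

One Planck momentum: p_P = √(ℏc³/G) = 6.52 kg·m/s.
4.28e4 × 6.52 kg·m/s = 2.79e5 kg·m/s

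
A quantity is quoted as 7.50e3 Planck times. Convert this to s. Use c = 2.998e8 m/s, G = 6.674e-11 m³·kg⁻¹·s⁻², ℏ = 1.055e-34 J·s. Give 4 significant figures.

One Planck time: t_P = √(ℏG/c⁵) = 5.392e-44 s.
7.50e3 × 5.392e-44 s = 4.044e-40 s

4.044e-40 s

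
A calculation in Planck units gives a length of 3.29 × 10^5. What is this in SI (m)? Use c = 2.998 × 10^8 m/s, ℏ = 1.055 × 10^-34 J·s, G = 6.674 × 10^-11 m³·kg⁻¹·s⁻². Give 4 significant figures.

5.318 × 10^-30 m

One Planck length: ℓ_P = √(ℏG/c³) = 1.616 × 10^-35 m.
3.29 × 10^5 × 1.616 × 10^-35 m = 5.318 × 10^-30 m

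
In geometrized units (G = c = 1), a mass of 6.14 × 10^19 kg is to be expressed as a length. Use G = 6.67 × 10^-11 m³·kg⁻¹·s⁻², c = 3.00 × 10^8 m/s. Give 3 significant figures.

4.55 × 10^-8 m

In G = c = 1 units mass has dimensions of length; the conversion factor is G/c².
6.14 × 10^19 kg × (G/c²) = 4.55 × 10^-8 m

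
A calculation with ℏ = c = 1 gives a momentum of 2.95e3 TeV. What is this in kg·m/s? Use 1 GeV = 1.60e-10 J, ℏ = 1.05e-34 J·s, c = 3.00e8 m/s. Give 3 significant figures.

1.57e-12 kg·m/s

Momentum is [E]/c; divide by c.
1 GeV → 1/c × (1 GeV in J) = 5.33e-19 kg·m/s.
Convert the energy scale: 2.95e3 TeV = 2.95e6 GeV.
Result: 2.95e6 × 5.33e-19 = 1.57e-12 kg·m/s.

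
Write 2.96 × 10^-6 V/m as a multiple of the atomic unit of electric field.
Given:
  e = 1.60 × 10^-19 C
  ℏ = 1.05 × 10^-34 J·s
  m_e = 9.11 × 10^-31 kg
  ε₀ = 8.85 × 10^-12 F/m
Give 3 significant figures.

atomic unit of electric field: E_au = E_h/(e a₀) = m_e²e⁵/((4πε₀)³ℏ⁴) = 5.20 × 10^11 V/m.
2.96 × 10^-6 / 5.20 × 10^11 = 5.69 × 10^-18

5.69 × 10^-18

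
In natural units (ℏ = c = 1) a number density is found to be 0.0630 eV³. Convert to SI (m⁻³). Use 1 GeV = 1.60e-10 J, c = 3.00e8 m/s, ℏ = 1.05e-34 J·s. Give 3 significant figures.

Number density is [L]⁻³ = [E]³/(ℏc)³.
1 GeV³ → 1/(ℏc)³ × (1 GeV in J)³ = 1.31e47 m⁻³.
Convert the energy scale: 0.0630 eV³ = 6.30e-29 GeV³.
Result: 6.30e-29 × 1.31e47 = 8.26e18 m⁻³.

8.26e18 m⁻³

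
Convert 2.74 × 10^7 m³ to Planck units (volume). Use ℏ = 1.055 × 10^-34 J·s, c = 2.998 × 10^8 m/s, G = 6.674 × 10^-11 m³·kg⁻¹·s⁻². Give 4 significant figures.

Planck volume: V_P = (ℏG/c³)^(3/2) = 4.224 × 10^-105 m³.
2.74 × 10^7 / 4.224 × 10^-105 = 6.487 × 10^111

6.487 × 10^111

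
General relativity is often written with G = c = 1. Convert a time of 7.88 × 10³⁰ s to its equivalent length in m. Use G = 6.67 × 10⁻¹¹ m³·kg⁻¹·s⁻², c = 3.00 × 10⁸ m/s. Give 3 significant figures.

2.36 × 10³⁹ m

Time → length via c.
7.88 × 10³⁰ s × (c) = 2.36 × 10³⁹ m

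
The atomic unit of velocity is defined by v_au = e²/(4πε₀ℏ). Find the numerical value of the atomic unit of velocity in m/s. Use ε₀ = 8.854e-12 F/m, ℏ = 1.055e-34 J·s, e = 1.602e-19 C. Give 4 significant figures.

2.186e6 m/s

v_au = e²/(4πε₀ℏ)
  = 2.566e-38 / 1.174e-44
  = 2.186e6 m/s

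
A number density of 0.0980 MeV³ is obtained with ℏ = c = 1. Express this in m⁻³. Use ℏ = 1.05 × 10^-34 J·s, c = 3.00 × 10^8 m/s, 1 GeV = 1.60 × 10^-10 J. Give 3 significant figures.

1.28 × 10^37 m⁻³

Number density is [L]⁻³ = [E]³/(ℏc)³.
1 GeV³ → 1/(ℏc)³ × (1 GeV in J)³ = 1.31 × 10^47 m⁻³.
Convert the energy scale: 0.0980 MeV³ = 9.80 × 10^-11 GeV³.
Result: 9.80 × 10^-11 × 1.31 × 10^47 = 1.28 × 10^37 m⁻³.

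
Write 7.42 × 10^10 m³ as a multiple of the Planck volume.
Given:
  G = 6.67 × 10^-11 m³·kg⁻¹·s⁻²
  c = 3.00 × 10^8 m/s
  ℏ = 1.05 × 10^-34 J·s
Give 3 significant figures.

1.78 × 10^115

Planck volume: V_P = (ℏG/c³)^(3/2) = 4.18 × 10^-105 m³.
7.42 × 10^10 / 4.18 × 10^-105 = 1.78 × 10^115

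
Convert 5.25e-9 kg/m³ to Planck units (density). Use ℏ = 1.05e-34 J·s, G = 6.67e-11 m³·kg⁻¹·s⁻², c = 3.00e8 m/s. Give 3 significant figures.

1.01e-105

Planck density: ρ_P = c⁵/(ℏG²) = 5.20e96 kg/m³.
5.25e-9 / 5.20e96 = 1.01e-105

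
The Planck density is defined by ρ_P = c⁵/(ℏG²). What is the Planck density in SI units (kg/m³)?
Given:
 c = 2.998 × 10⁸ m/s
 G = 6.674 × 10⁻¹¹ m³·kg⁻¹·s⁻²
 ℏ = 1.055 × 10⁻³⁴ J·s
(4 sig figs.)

5.154 × 10⁹⁶ kg/m³

ρ_P = c⁵/(ℏG²)
  = 2.422 × 10⁴² / 4.699 × 10⁻⁵⁵
  = 5.154 × 10⁹⁶ kg/m³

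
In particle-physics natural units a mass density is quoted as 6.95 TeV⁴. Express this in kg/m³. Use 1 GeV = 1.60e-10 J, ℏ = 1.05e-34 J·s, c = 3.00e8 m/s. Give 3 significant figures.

Mass density is [E]/(c²[L]³) = [E]⁴/(ℏ³c⁵).
1 GeV⁴ → 1/(ℏ³c⁵) × (1 GeV in J)⁴ = 2.33e20 kg/m³.
Convert the energy scale: 6.95 TeV⁴ = 6.95e12 GeV⁴.
Result: 6.95e12 × 2.33e20 = 1.62e33 kg/m³.

1.62e33 kg/m³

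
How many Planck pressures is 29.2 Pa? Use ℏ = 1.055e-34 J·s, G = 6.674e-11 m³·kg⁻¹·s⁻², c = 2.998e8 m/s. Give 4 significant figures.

Planck pressure: p_P = c⁷/(ℏG²) = 4.632e113 Pa.
29.2 / 4.632e113 = 6.304e-113

6.304e-113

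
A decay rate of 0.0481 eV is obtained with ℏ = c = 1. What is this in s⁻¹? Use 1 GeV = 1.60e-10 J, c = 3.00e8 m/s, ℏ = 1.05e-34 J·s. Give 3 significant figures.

7.33e13 s⁻¹

A rate is [E]/ℏ; divide by ℏ.
1 GeV → 1/ℏ × (1 GeV in J) = 1.52e24 s⁻¹.
Convert the energy scale: 0.0481 eV = 4.81e-11 GeV.
Result: 4.81e-11 × 1.52e24 = 7.33e13 s⁻¹.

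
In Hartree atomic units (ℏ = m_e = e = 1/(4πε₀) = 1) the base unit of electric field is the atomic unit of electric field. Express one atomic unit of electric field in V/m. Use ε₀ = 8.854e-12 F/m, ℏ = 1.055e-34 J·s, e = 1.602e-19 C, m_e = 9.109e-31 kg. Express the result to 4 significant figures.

E_au = E_h/(e a₀) = m_e²e⁵/((4πε₀)³ℏ⁴)
E_h = 4.354e-18 J
a₀ = 5.297e-11 m
E_h/(e·a₀) = 5.131e11 V/m

5.131e11 V/m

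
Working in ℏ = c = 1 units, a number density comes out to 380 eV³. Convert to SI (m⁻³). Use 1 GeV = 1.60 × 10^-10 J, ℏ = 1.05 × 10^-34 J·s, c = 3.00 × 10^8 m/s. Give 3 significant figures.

4.98 × 10^22 m⁻³

Number density is [L]⁻³ = [E]³/(ℏc)³.
1 GeV³ → 1/(ℏc)³ × (1 GeV in J)³ = 1.31 × 10^47 m⁻³.
Convert the energy scale: 380 eV³ = 3.80 × 10^-25 GeV³.
Result: 3.80 × 10^-25 × 1.31 × 10^47 = 4.98 × 10^22 m⁻³.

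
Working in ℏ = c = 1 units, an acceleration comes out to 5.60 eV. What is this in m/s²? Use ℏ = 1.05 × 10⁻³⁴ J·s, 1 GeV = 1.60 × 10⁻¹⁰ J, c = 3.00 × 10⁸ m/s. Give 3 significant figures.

Acceleration is [L]/[T]² = c·[E]/ℏ.
1 GeV → c/ℏ × (1 GeV in J) = 4.57 × 10³² m/s².
Convert the energy scale: 5.60 eV = 5.60 × 10⁻⁹ GeV.
Result: 5.60 × 10⁻⁹ × 4.57 × 10³² = 2.56 × 10²⁴ m/s².

2.56 × 10²⁴ m/s²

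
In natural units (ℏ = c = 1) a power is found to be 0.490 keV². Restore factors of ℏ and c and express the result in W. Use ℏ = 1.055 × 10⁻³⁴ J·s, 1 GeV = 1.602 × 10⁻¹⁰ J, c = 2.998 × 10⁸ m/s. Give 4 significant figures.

Power is [E]/[T] = [E]²/ℏ.
1 GeV² → 1/ℏ × (1 GeV in J)² = 2.433 × 10¹⁴ W.
Convert the energy scale: 0.490 keV² = 4.90 × 10⁻¹³ GeV².
Result: 4.90 × 10⁻¹³ × 2.433 × 10¹⁴ = 119.2 W.

119.2 W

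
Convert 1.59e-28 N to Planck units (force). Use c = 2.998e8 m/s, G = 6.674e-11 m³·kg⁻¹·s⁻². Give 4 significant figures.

1.314e-72

Planck force: F_P = c⁴/G = 1.210e44 N.
1.59e-28 / 1.210e44 = 1.314e-72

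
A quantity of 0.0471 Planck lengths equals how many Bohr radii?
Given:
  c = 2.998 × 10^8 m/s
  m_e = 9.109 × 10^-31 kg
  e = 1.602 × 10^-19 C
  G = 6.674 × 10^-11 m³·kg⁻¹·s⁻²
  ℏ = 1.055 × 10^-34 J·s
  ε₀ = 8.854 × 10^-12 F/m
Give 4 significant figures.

Planck length: ℓ_P = √(ℏG/c³) = 1.616 × 10^-35 m
Bohr radius: a₀ = 4πε₀ℏ²/(m_e e²) = 5.297 × 10^-11 m
0.0471 × 1.616 × 10^-35 / 5.297 × 10^-11 = 1.437 × 10^-26

1.437 × 10^-26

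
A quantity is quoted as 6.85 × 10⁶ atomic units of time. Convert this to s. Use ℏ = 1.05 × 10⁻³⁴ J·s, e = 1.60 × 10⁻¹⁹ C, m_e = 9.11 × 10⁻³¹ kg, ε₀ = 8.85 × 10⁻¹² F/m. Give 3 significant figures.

One atomic unit of time: τ_au = (4πε₀)²ℏ³/(m_e e⁴) = 2.40 × 10⁻¹⁷ s.
6.85 × 10⁶ × 2.40 × 10⁻¹⁷ s = 1.64 × 10⁻¹⁰ s

1.64 × 10⁻¹⁰ s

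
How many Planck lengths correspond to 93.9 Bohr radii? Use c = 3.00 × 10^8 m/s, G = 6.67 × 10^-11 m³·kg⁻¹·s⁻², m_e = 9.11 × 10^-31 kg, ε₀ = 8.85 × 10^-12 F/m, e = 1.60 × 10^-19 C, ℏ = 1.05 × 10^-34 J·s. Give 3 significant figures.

3.07 × 10^26

Bohr radius: a₀ = 4πε₀ℏ²/(m_e e²) = 5.26 × 10^-11 m
Planck length: ℓ_P = √(ℏG/c³) = 1.61 × 10^-35 m
93.9 × 5.26 × 10^-11 / 1.61 × 10^-35 = 3.07 × 10^26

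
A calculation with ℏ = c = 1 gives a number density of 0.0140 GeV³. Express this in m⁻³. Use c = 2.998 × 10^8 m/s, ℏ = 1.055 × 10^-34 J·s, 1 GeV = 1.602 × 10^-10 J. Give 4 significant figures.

Number density is [L]⁻³ = [E]³/(ℏc)³.
1 GeV³ → 1/(ℏc)³ × (1 GeV in J)³ = 1.299 × 10^47 m⁻³.
Result: 0.0140 × 1.299 × 10^47 = 1.819 × 10^45 m⁻³.

1.819 × 10^45 m⁻³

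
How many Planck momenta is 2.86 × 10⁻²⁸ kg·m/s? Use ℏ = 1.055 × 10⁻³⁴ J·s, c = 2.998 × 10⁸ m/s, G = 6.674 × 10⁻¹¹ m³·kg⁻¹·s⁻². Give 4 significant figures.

4.382 × 10⁻²⁹

Planck momentum: p_P = √(ℏc³/G) = 6.527 kg·m/s.
2.86 × 10⁻²⁸ / 6.527 = 4.382 × 10⁻²⁹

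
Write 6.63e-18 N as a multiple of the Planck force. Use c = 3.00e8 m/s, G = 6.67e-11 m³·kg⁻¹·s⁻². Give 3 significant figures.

Planck force: F_P = c⁴/G = 1.21e44 N.
6.63e-18 / 1.21e44 = 5.46e-62

5.46e-62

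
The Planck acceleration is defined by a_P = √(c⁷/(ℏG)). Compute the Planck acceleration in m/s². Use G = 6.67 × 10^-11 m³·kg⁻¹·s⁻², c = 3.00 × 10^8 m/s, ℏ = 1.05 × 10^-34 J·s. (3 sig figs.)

5.59 × 10^51 m/s²

a_P = √(c⁷/(ℏG))
  = √(3.12 × 10^103)
  = 5.59 × 10^51 m/s²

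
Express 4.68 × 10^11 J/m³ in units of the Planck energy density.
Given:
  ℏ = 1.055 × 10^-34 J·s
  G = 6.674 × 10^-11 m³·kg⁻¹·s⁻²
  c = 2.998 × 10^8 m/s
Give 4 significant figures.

Planck energy density: u_P = c⁷/(ℏG²) = 4.632 × 10^113 J/m³.
4.68 × 10^11 / 4.632 × 10^113 = 1.010 × 10^-102

1.010 × 10^-102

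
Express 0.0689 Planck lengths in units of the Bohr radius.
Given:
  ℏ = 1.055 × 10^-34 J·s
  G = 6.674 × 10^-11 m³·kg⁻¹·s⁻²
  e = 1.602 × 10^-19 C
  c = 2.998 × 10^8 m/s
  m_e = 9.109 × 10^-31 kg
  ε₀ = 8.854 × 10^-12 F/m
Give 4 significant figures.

2.102 × 10^-26

Planck length: ℓ_P = √(ℏG/c³) = 1.616 × 10^-35 m
Bohr radius: a₀ = 4πε₀ℏ²/(m_e e²) = 5.297 × 10^-11 m
0.0689 × 1.616 × 10^-35 / 5.297 × 10^-11 = 2.102 × 10^-26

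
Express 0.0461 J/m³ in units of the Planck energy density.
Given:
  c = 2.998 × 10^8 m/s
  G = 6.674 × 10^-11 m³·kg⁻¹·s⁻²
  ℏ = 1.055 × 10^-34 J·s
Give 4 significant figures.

9.952 × 10^-116

Planck energy density: u_P = c⁷/(ℏG²) = 4.632 × 10^113 J/m³.
0.0461 / 4.632 × 10^113 = 9.952 × 10^-116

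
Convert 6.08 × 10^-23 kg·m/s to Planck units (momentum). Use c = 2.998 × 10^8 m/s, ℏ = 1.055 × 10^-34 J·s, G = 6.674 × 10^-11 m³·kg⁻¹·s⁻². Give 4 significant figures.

9.316 × 10^-24

Planck momentum: p_P = √(ℏc³/G) = 6.527 kg·m/s.
6.08 × 10^-23 / 6.527 = 9.316 × 10^-24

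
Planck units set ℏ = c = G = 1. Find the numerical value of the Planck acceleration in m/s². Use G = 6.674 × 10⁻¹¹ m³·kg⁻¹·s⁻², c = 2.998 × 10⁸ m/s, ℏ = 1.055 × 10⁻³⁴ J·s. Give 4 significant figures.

Dimensional analysis gives a_P = √(c⁷/(ℏG)).
  = √(3.092 × 10¹⁰³)
  = 5.560 × 10⁵¹ m/s²

5.560 × 10⁵¹ m/s²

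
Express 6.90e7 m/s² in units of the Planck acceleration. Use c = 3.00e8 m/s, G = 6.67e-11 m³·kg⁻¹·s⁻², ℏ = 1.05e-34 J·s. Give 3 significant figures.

Planck acceleration: a_P = √(c⁷/(ℏG)) = 5.59e51 m/s².
6.90e7 / 5.59e51 = 1.23e-44

1.23e-44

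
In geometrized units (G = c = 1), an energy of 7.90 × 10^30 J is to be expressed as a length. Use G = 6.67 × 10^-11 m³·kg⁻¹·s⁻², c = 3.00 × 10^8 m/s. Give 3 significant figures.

Energy → length via G/c⁴.
7.90 × 10^30 J × (G/c⁴) = 6.51 × 10^-14 m

6.51 × 10^-14 m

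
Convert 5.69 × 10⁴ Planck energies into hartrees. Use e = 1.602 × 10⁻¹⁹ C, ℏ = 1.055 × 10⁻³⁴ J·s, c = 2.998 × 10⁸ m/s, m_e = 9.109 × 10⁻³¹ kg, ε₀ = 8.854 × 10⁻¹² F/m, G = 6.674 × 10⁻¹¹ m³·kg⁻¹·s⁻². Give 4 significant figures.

2.557 × 10³¹

Planck energy: E_P = √(ℏc⁵/G) = 1.957 × 10⁹ J
hartree: E_h = m_e e⁴/(4πε₀ℏ)² = 4.354 × 10⁻¹⁸ J
5.69 × 10⁴ × 1.957 × 10⁹ / 4.354 × 10⁻¹⁸ = 2.557 × 10³¹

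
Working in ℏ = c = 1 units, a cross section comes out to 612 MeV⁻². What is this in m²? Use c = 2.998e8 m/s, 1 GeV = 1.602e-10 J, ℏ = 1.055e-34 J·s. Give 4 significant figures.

2.386e-23 m²

Area is [L]² = [E]⁻²·(ℏc)²; restore (ℏc)².
1 GeV⁻² → (ℏc)² × (1 GeV in J)⁻² = 3.898e-32 m².
Convert the energy scale: 612 MeV⁻² = 6.12e8 GeV⁻².
Result: 6.12e8 × 3.898e-32 = 2.386e-23 m².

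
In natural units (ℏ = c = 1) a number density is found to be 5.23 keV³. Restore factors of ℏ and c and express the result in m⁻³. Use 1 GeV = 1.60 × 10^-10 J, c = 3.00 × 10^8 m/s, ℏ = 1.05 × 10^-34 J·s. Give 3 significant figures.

Number density is [L]⁻³ = [E]³/(ℏc)³.
1 GeV³ → 1/(ℏc)³ × (1 GeV in J)³ = 1.31 × 10^47 m⁻³.
Convert the energy scale: 5.23 keV³ = 5.23 × 10^-18 GeV³.
Result: 5.23 × 10^-18 × 1.31 × 10^47 = 6.85 × 10^29 m⁻³.

6.85 × 10^29 m⁻³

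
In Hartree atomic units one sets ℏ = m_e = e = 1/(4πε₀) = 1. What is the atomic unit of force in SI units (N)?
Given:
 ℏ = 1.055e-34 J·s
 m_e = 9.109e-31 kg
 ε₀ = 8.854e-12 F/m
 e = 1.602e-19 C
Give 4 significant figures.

8.220e-8 N

F_au = E_h/a₀ = m_e²e⁶/((4πε₀)³ℏ⁴)
E_h = 4.354e-18 J
a₀ = 5.297e-11 m
E_h/a₀ = 8.220e-8 N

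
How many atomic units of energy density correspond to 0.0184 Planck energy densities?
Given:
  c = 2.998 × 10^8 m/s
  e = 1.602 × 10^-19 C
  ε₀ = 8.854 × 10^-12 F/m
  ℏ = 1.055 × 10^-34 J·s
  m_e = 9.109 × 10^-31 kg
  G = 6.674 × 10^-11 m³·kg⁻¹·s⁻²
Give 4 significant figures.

2.910 × 10^98

Planck energy density: u_P = c⁷/(ℏG²) = 4.632 × 10^113 J/m³
atomic unit of energy density: u_au = E_h/a₀³ = m_e⁴e¹⁰/((4πε₀)⁵ℏ⁸) = 2.929 × 10^13 J/m³
0.0184 × 4.632 × 10^113 / 2.929 × 10^13 = 2.910 × 10^98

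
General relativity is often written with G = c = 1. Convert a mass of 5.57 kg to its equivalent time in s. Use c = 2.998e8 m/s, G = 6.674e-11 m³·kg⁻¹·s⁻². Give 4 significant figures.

1.380e-35 s

Mass → time via G/c³.
5.57 kg × (G/c³) = 1.380e-35 s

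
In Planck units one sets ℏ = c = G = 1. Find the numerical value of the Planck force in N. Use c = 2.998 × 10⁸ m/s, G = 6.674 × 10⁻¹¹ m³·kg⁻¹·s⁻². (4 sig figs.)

F_P = c⁴/G
  = 8.078 × 10³³ / 6.674 × 10⁻¹¹
  = 1.210 × 10⁴⁴ N

1.210 × 10⁴⁴ N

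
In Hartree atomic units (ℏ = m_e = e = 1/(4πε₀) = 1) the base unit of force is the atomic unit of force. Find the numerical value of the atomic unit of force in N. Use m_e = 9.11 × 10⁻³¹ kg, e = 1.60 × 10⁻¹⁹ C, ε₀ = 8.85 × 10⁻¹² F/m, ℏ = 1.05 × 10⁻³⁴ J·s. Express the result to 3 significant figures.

F_au = E_h/a₀ = m_e²e⁶/((4πε₀)³ℏ⁴)
E_h = 4.38 × 10⁻¹⁸ J
a₀ = 5.26 × 10⁻¹¹ m
E_h/a₀ = 8.33 × 10⁻⁸ N

8.33 × 10⁻⁸ N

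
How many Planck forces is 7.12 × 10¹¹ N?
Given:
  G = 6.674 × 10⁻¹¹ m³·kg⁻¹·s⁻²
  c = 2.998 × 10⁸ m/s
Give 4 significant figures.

5.882 × 10⁻³³

Planck force: F_P = c⁴/G = 1.210 × 10⁴⁴ N.
7.12 × 10¹¹ / 1.210 × 10⁴⁴ = 5.882 × 10⁻³³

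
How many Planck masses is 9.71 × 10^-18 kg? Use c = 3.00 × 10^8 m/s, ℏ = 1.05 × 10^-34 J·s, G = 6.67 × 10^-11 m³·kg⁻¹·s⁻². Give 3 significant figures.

4.47 × 10^-10

Planck mass: m_P = √(ℏc/G) = 2.17 × 10^-8 kg.
9.71 × 10^-18 / 2.17 × 10^-8 = 4.47 × 10^-10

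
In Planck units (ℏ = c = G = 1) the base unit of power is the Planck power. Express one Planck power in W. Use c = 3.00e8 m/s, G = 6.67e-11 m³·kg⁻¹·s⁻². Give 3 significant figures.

3.64e52 W

P_P = c⁵/G
  = 2.43e42 / 6.67e-11
  = 3.64e52 W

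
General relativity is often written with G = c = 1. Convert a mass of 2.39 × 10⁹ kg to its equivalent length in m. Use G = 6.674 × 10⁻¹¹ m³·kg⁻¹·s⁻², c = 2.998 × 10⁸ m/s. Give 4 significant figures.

In G = c = 1 units mass has dimensions of length; the conversion factor is G/c².
2.39 × 10⁹ kg × (G/c²) = 1.775 × 10⁻¹⁸ m

1.775 × 10⁻¹⁸ m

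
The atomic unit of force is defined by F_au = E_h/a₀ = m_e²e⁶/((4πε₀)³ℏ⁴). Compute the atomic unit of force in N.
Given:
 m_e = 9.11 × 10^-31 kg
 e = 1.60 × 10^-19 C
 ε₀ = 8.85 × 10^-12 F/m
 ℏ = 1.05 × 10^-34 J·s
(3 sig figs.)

F_au = E_h/a₀ = m_e²e⁶/((4πε₀)³ℏ⁴)
E_h = 4.38 × 10^-18 J
a₀ = 5.26 × 10^-11 m
E_h/a₀ = 8.33 × 10^-8 N

8.33 × 10^-8 N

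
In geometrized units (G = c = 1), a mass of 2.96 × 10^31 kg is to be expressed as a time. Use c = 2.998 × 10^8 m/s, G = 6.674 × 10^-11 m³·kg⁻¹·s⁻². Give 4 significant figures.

7.331 × 10^-5 s

Mass → time via G/c³.
2.96 × 10^31 kg × (G/c³) = 7.331 × 10^-5 s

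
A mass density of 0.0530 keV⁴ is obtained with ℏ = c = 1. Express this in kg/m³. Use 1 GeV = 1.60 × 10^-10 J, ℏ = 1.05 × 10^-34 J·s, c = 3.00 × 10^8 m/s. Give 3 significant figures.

Mass density is [E]/(c²[L]³) = [E]⁴/(ℏ³c⁵).
1 GeV⁴ → 1/(ℏ³c⁵) × (1 GeV in J)⁴ = 2.33 × 10^20 kg/m³.
Convert the energy scale: 0.0530 keV⁴ = 5.30 × 10^-26 GeV⁴.
Result: 5.30 × 10^-26 × 2.33 × 10^20 = 1.23 × 10^-5 kg/m³.

1.23 × 10^-5 kg/m³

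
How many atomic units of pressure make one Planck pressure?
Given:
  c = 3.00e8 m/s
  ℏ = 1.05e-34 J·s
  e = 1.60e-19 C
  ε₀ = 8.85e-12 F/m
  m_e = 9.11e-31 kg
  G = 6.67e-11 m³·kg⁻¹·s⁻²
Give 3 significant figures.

Planck pressure: p_P = c⁷/(ℏG²) = 4.68e113 Pa
atomic unit of pressure: P_au = E_h/a₀³ = m_e⁴e¹⁰/((4πε₀)⁵ℏ⁸) = 3.01e13 Pa
ratio = 4.68e113 / 3.01e13 = 1.55e100

1.55e100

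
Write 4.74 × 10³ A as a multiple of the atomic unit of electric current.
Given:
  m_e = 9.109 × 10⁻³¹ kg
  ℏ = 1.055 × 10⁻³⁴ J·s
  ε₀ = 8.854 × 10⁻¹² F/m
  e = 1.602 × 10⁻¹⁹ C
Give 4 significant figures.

7.169 × 10⁵

atomic unit of electric current: I_au = e E_h/ℏ = m_e e⁵/((4πε₀)²ℏ³) = 6.612 × 10⁻³ A.
4.74 × 10³ / 6.612 × 10⁻³ = 7.169 × 10⁵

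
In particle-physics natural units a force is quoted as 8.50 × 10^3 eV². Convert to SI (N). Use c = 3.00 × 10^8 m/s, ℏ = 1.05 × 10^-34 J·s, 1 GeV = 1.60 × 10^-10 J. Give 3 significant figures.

Force is [E]/[L] = [E]²/(ℏc); restore (ℏc)⁻¹.
1 GeV² → 1/(ℏc) × (1 GeV in J)² = 8.13 × 10^5 N.
Convert the energy scale: 8.50 × 10^3 eV² = 8.50 × 10^-15 GeV².
Result: 8.50 × 10^-15 × 8.13 × 10^5 = 6.91 × 10^-9 N.

6.91 × 10^-9 N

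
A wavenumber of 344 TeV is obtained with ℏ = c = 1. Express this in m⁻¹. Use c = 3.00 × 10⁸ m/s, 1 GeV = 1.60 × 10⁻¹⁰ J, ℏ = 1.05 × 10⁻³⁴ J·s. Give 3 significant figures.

Inverse length is [E]/(ℏc).
1 GeV → 1/(ℏc) × (1 GeV in J) = 5.08 × 10¹⁵ m⁻¹.
Convert the energy scale: 344 TeV = 3.44 × 10⁵ GeV.
Result: 3.44 × 10⁵ × 5.08 × 10¹⁵ = 1.75 × 10²¹ m⁻¹.

1.75 × 10²¹ m⁻¹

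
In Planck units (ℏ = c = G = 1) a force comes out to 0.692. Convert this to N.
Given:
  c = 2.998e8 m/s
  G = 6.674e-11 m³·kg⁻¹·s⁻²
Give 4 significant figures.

8.376e43 N

One Planck force: F_P = c⁴/G = 1.210e44 N.
0.692 × 1.210e44 N = 8.376e43 N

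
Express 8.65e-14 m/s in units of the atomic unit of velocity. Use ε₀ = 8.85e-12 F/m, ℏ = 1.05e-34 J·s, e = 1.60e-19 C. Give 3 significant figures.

3.95e-20

atomic unit of velocity: v_au = e²/(4πε₀ℏ) = 2.19e6 m/s.
8.65e-14 / 2.19e6 = 3.95e-20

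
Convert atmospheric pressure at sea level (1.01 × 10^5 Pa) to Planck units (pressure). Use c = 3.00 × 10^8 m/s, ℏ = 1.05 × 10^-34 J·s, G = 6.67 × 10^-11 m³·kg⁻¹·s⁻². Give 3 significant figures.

Planck pressure: p_P = c⁷/(ℏG²) = 4.68 × 10^113 Pa.
1.01 × 10^5 / 4.68 × 10^113 = 2.16 × 10^-109

2.16 × 10^-109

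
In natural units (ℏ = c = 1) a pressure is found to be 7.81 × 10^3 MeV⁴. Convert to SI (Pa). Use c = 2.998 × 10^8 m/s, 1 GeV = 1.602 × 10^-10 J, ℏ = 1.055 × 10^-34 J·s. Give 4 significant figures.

Pressure is [E]/[L]³ = [E]⁴/(ℏc)³.
1 GeV⁴ → 1/(ℏc)³ × (1 GeV in J)⁴ = 2.082 × 10^37 Pa.
Convert the energy scale: 7.81 × 10^3 MeV⁴ = 7.81 × 10^-9 GeV⁴.
Result: 7.81 × 10^-9 × 2.082 × 10^37 = 1.626 × 10^29 Pa.

1.626 × 10^29 Pa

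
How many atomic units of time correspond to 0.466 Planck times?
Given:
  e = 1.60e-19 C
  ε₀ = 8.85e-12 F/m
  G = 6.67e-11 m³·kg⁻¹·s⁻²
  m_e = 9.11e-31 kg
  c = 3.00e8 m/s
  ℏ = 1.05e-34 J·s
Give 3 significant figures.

1.04e-27

Planck time: t_P = √(ℏG/c⁵) = 5.37e-44 s
atomic unit of time: τ_au = (4πε₀)²ℏ³/(m_e e⁴) = 2.40e-17 s
0.466 × 5.37e-44 / 2.40e-17 = 1.04e-27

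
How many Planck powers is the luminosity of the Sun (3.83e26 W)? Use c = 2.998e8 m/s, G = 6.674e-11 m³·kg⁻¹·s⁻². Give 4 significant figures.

1.055e-26

Planck power: P_P = c⁵/G = 3.629e52 W.
3.83e26 / 3.629e52 = 1.055e-26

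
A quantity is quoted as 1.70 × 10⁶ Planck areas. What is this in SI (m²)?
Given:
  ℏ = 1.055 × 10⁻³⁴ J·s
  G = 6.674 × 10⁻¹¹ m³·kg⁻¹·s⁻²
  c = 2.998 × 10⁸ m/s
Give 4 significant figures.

4.442 × 10⁻⁶⁴ m²

One Planck area: A_P = ℏG/c³ = 2.613 × 10⁻⁷⁰ m².
1.70 × 10⁶ × 2.613 × 10⁻⁷⁰ m² = 4.442 × 10⁻⁶⁴ m²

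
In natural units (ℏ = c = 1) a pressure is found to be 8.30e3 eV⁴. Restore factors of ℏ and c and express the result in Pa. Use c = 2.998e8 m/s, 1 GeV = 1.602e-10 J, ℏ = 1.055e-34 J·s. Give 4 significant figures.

1.728e5 Pa

Pressure is [E]/[L]³ = [E]⁴/(ℏc)³.
1 GeV⁴ → 1/(ℏc)³ × (1 GeV in J)⁴ = 2.082e37 Pa.
Convert the energy scale: 8.30e3 eV⁴ = 8.30e-33 GeV⁴.
Result: 8.30e-33 × 2.082e37 = 1.728e5 Pa.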